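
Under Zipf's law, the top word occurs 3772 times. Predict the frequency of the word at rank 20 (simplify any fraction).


Zipf's law: freq(rank) = f1 / rank
f1 = 3772, rank = 20
freq = 3772 / 20
GCD(3772, 20) = 4
Simplified: 943/5

943/5


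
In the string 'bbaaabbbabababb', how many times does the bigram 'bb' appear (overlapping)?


Scanning 'bbaaabbbabababb' for bigram 'bb':
  Position 0: 'bb' -> MATCH
  Position 1: 'ba' -> no
  Position 2: 'aa' -> no
  Position 3: 'aa' -> no
  Position 4: 'ab' -> no
  Position 5: 'bb' -> MATCH
  Position 6: 'bb' -> MATCH
  Position 7: 'ba' -> no
  Position 8: 'ab' -> no
  Position 9: 'ba' -> no
  Position 10: 'ab' -> no
  Position 11: 'ba' -> no
  Position 12: 'ab' -> no
  Position 13: 'bb' -> MATCH
Total matches: 4

4


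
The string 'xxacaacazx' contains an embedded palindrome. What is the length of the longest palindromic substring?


Scanning 'xxacaacazx' for palindromic substrings.
Substring at positions 2-7: 'acaaca'.
Check: reverse('acaaca') = 'acaaca' -> palindrome confirmed.
Neighbouring characters ('x' / 'z') break symmetry, so it cannot extend further.
No longer palindromic substring exists; longest length = 6

6


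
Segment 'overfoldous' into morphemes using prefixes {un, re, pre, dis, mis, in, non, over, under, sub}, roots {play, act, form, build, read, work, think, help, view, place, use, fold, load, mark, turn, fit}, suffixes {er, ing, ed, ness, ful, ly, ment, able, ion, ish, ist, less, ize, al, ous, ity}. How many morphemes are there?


Segmenting 'overfoldous' against the inventory:
  'over' -> prefix (morpheme 1)
  'fold' -> root (morpheme 2)
  'ous' -> suffix (morpheme 3)
Total morphemes: 3

3


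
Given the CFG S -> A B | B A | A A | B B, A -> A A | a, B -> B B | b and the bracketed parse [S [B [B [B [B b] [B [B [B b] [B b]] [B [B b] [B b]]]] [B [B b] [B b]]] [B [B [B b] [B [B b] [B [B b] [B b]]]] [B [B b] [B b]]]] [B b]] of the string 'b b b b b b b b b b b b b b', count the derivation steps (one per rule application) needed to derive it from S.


Every bracketed nonterminal node [X ...] in the tree is produced by exactly one rule application.
Reading the tree off as a leftmost derivation:
  Step 1: S  =>  B B   (applied S -> B B)
  Step 2: B B  =>  B B B   (applied B -> B B)
  Step 3: B B B  =>  B B B B   (applied B -> B B)
  Step 4: B B B B  =>  B B B B B   (applied B -> B B)
  Step 5: B B B B B  =>  b B B B B   (applied B -> b)
  Step 6: b B B B B  =>  b B B B B B   (applied B -> B B)
  Step 7: b B B B B B  =>  b B B B B B B   (applied B -> B B)
  Step 8: b B B B B B B  =>  b b B B B B B   (applied B -> b)
  Step 9: b b B B B B B  =>  b b b B B B B   (applied B -> b)
  Step 10: b b b B B B B  =>  b b b B B B B B   (applied B -> B B)
  Step 11: b b b B B B B B  =>  b b b b B B B B   (applied B -> b)
  Step 12: b b b b B B B B  =>  b b b b b B B B   (applied B -> b)
  Step 13: b b b b b B B B  =>  b b b b b B B B B   (applied B -> B B)
  Step 14: b b b b b B B B B  =>  b b b b b b B B B   (applied B -> b)
  Step 15: b b b b b b B B B  =>  b b b b b b b B B   (applied B -> b)
  Step 16: b b b b b b b B B  =>  b b b b b b b B B B   (applied B -> B B)
  Step 17: b b b b b b b B B B  =>  b b b b b b b B B B B   (applied B -> B B)
  Step 18: b b b b b b b B B B B  =>  b b b b b b b b B B B   (applied B -> b)
  Step 19: b b b b b b b b B B B  =>  b b b b b b b b B B B B   (applied B -> B B)
  Step 20: b b b b b b b b B B B B  =>  b b b b b b b b b B B B   (applied B -> b)
  Step 21: b b b b b b b b b B B B  =>  b b b b b b b b b B B B B   (applied B -> B B)
  Step 22: b b b b b b b b b B B B B  =>  b b b b b b b b b b B B B   (applied B -> b)
  Step 23: b b b b b b b b b b B B B  =>  b b b b b b b b b b b B B   (applied B -> b)
  Step 24: b b b b b b b b b b b B B  =>  b b b b b b b b b b b B B B   (applied B -> B B)
  Step 25: b b b b b b b b b b b B B B  =>  b b b b b b b b b b b b B B   (applied B -> b)
  Step 26: b b b b b b b b b b b b B B  =>  b b b b b b b b b b b b b B   (applied B -> b)
  Step 27: b b b b b b b b b b b b b B  =>  b b b b b b b b b b b b b b   (applied B -> b)
Final yield: b b b b b b b b b b b b b b
Total rewrite steps: 27

27


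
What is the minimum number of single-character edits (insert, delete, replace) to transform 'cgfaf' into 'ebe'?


Building DP table for s1='cgfaf' (len 5) and s2='ebe' (len 3):
       e  b  e
    0  1  2  3
  c 1  1  2  3
  g 2  2  2  3
  f 3  3  3  3
  a 4  4  4  4
  f 5  5  5  5
Edit distance = dp[5][3] = 5

5


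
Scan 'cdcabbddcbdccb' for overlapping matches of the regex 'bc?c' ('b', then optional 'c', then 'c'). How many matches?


Pattern: bc?c means 'b', then optional 'c', then 'c'.
Scanning 'cdcabbddcbdccb' position-by-position:
  Pos 0: window 'cdc' -> no
  Pos 1: window 'dca' -> no
  Pos 2: window 'cab' -> no
  Pos 3: window 'abb' -> no
  Pos 4: window 'bbd' -> no
  Pos 5: window 'bdd' -> no
  Pos 6: window 'ddc' -> no
  Pos 7: window 'dcb' -> no
  Pos 8: window 'cbd' -> no
  Pos 9: window 'bdc' -> no
  Pos 10: window 'dcc' -> no
  Pos 11: window 'ccb' -> no
  Pos 12: window 'cb' -> no
  Pos 13: window 'b' -> no
Total matches: 0

0


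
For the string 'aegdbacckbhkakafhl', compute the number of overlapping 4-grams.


String 'aegdbacckbhkakafhl' has length L = 18.
Number of overlapping n-grams = L - n + 1
Substituting: 18 - 4 + 1 = 15

15


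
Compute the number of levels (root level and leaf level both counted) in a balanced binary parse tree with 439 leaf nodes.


In a balanced binary tree with n leaves the deepest leaf is ceil(log2(n)) edges below the root,
so counting node levels inclusive of root and leaves gives ceil(log2(n)) + 1 levels.
log2(439) = 8.7781
ceil(8.7781) = 9
levels = 9 + 1 = 10

10


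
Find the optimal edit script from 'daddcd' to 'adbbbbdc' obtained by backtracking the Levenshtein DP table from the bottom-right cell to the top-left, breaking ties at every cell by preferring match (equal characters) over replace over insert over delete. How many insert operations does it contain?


Edit distance = 6. Backtracking from cell (6, 8) with preference match > replace > insert > delete,
then listing the resulting alignment 'daddcd' -> 'adbbbbdc' left to right:
  Step 1: insert 'a' [insertion #1]
  Step 2: keep 'd'
  Step 3: replace a->b
  Step 4: replace d->b
  Step 5: replace d->b
  Step 6: replace c->b
  Step 7: keep 'd'
  Step 8: insert 'c' [insertion #2]
Total insertions: 2

2


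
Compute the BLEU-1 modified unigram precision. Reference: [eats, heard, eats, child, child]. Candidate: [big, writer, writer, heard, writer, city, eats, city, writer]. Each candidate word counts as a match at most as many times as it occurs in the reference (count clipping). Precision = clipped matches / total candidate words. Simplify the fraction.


Reference word counts: {'child': 2, 'eats': 2, 'heard': 1}
Checking each candidate word (with clipping):
  'big' -> not in reference -> no match (matches: 0)
  'writer' -> not in reference -> no match (matches: 0)
  'writer' -> not in reference -> no match (matches: 0)
  'heard' -> in reference (ref count 1, used 1/1) -> match (matches: 1)
  'writer' -> not in reference -> no match (matches: 1)
  'city' -> not in reference -> no match (matches: 1)
  'eats' -> in reference (ref count 2, used 1/2) -> match (matches: 2)
  'city' -> not in reference -> no match (matches: 2)
  'writer' -> not in reference -> no match (matches: 2)
Clipped matches: 2, Candidate length: 9
Precision = 2/9

2/9


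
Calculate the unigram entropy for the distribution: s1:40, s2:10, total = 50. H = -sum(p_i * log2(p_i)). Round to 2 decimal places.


Computing entropy H = -sum(p_i * log2(p_i)):
  s1: p = 40/50 = 0.8000, -p*log2(p) = 0.2575
  s2: p = 10/50 = 0.2000, -p*log2(p) = 0.4644
H = sum of terms = 0.7219
Rounded to 2 decimals: 0.72

0.72


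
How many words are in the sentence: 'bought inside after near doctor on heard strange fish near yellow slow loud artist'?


Counting words by splitting on spaces:
  Word 1: 'bought'
  Word 2: 'inside'
  Word 3: 'after'
  Word 4: 'near'
  Word 5: 'doctor'
  Word 6: 'on'
  Word 7: 'heard'
  Word 8: 'strange'
  Word 9: 'fish'
  Word 10: 'near'
  Word 11: 'yellow'
  Word 12: 'slow'
  Word 13: 'loud'
  Word 14: 'artist'
Total words: 14

14


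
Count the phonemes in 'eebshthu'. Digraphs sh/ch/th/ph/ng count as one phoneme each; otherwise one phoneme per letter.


Parsing 'eebshthu' greedily, digraphs first:
  'e' -> vowel phoneme (phonemes so far: 1)
  'e' -> vowel phoneme (phonemes so far: 2)
  'b' -> consonant phoneme (phonemes so far: 3)
  'sh' -> digraph (1 consonant phoneme) (phonemes so far: 4)
  'th' -> digraph (1 consonant phoneme) (phonemes so far: 5)
  'u' -> vowel phoneme (phonemes so far: 6)
Total phonemes: 6

6


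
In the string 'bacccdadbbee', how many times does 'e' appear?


Scanning 'bacccdadbbee' for 'e':
  Position 10: 'e' -> MATCH (count: 1)
  Position 11: 'e' -> MATCH (count: 2)
Total occurrences of 'e': 2

2


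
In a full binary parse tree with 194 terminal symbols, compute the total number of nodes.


Leaf nodes (terminals): 194
Internal nodes = n - 1 = 194 - 1 = 193
Total = leaves + internal = 194 + 193 = 387

387


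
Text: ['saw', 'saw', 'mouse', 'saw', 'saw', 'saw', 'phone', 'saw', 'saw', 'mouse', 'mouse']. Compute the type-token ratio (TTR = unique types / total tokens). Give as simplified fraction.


Tokens: 11
Unique types: ('mouse', 'phone', 'saw') = 3
TTR = 3/11
Already in lowest terms.

3/11


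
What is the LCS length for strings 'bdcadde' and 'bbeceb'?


DP table for LCS of 'bdcadde' and 'bbeceb':
       b  b  e  c  e  b
    0  0  0  0  0  0  0
  b 0  1  1  1  1  1  1
  d 0  1  1  1  1  1  1
  c 0  1  1  1  2  2  2
  a 0  1  1  1  2  2  2
  d 0  1  1  1  2  2  2
  d 0  1  1  1  2  2  2
  e 0  1  1  2  2  3  3
LCS: 'bce'
LCS length = 3

3


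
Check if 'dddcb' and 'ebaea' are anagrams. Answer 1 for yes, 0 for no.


Sort characters of 'dddcb': 'bcddd'
Sort characters of 'ebaea': 'aabee'
Sorted forms differ -> they are NOT anagrams
Result: 0

0


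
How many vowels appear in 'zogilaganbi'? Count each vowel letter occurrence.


Scanning each character of 'zogilaganbi':
  Position 1: 'z' -> consonant (running count: 0)
  Position 2: 'o' -> vowel (running count: 1)
  Position 3: 'g' -> consonant (running count: 1)
  Position 4: 'i' -> vowel (running count: 2)
  Position 5: 'l' -> consonant (running count: 2)
  Position 6: 'a' -> vowel (running count: 3)
  Position 7: 'g' -> consonant (running count: 3)
  Position 8: 'a' -> vowel (running count: 4)
  Position 9: 'n' -> consonant (running count: 4)
  Position 10: 'b' -> consonant (running count: 4)
  Position 11: 'i' -> vowel (running count: 5)
Total vowels: 5

5


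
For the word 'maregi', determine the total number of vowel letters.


Scanning each character of 'maregi':
  Position 1: 'm' -> consonant (running count: 0)
  Position 2: 'a' -> vowel (running count: 1)
  Position 3: 'r' -> consonant (running count: 1)
  Position 4: 'e' -> vowel (running count: 2)
  Position 5: 'g' -> consonant (running count: 2)
  Position 6: 'i' -> vowel (running count: 3)
Total vowels: 3

3


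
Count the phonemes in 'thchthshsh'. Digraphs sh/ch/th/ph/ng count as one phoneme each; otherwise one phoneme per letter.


Parsing 'thchthshsh' greedily, digraphs first:
  'th' -> digraph (1 consonant phoneme) (phonemes so far: 1)
  'ch' -> digraph (1 consonant phoneme) (phonemes so far: 2)
  'th' -> digraph (1 consonant phoneme) (phonemes so far: 3)
  'sh' -> digraph (1 consonant phoneme) (phonemes so far: 4)
  'sh' -> digraph (1 consonant phoneme) (phonemes so far: 5)
Total phonemes: 5

5


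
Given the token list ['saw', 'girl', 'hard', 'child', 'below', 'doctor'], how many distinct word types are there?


Listing all tokens and tracking unique types:
  Token 1: 'saw' -> NEW (unique so far: 1)
  Token 2: 'girl' -> NEW (unique so far: 2)
  Token 3: 'hard' -> NEW (unique so far: 3)
  Token 4: 'child' -> NEW (unique so far: 4)
  Token 5: 'below' -> NEW (unique so far: 5)
  Token 6: 'doctor' -> NEW (unique so far: 6)
Unique types: ('below', 'child', 'doctor', 'girl', 'hard', 'saw')
Vocabulary size: 6

6


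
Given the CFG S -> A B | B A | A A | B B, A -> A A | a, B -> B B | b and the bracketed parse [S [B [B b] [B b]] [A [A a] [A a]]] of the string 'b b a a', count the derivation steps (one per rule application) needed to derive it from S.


Every bracketed nonterminal node [X ...] in the tree is produced by exactly one rule application.
Reading the tree off as a leftmost derivation:
  Step 1: S  =>  B A   (applied S -> B A)
  Step 2: B A  =>  B B A   (applied B -> B B)
  Step 3: B B A  =>  b B A   (applied B -> b)
  Step 4: b B A  =>  b b A   (applied B -> b)
  Step 5: b b A  =>  b b A A   (applied A -> A A)
  Step 6: b b A A  =>  b b a A   (applied A -> a)
  Step 7: b b a A  =>  b b a a   (applied A -> a)
Final yield: b b a a
Total rewrite steps: 7

7


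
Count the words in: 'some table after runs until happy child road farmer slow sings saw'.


Counting words by splitting on spaces:
  Word 1: 'some'
  Word 2: 'table'
  Word 3: 'after'
  Word 4: 'runs'
  Word 5: 'until'
  Word 6: 'happy'
  Word 7: 'child'
  Word 8: 'road'
  Word 9: 'farmer'
  Word 10: 'slow'
  Word 11: 'sings'
  Word 12: 'saw'
Total words: 12

12


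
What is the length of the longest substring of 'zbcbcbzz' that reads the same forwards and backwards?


Scanning 'zbcbcbzz' for palindromic substrings.
Substring at positions 0-6: 'zbcbcbz'.
Check: reverse('zbcbcbz') = 'zbcbcbz' -> palindrome confirmed.
Neighbouring characters ('-' / 'z') break symmetry, so it cannot extend further.
No longer palindromic substring exists; longest length = 7

7


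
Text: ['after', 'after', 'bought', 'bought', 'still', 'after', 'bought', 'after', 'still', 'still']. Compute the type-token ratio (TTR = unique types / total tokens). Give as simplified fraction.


Tokens: 10
Unique types: ('after', 'bought', 'still') = 3
TTR = 3/10
Already in lowest terms.

3/10


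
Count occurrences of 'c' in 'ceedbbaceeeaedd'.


Scanning 'ceedbbaceeeaedd' for 'c':
  Position 0: 'c' -> MATCH (count: 1)
  Position 7: 'c' -> MATCH (count: 2)
Total occurrences of 'c': 2

2


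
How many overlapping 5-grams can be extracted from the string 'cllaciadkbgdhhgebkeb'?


String 'cllaciadkbgdhhgebkeb' has length L = 20.
Number of overlapping n-grams = L - n + 1
Substituting: 20 - 5 + 1 = 16

16


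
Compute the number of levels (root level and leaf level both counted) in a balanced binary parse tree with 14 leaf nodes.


In a balanced binary tree with n leaves the deepest leaf is ceil(log2(n)) edges below the root,
so counting node levels inclusive of root and leaves gives ceil(log2(n)) + 1 levels.
log2(14) = 3.8074
ceil(3.8074) = 4
levels = 4 + 1 = 5

5


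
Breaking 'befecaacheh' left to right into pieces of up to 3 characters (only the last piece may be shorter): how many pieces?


'befecaacheh' has 11 characters.
Chunking with max size 3:
  Chunk 1: 'bef' (positions 0-2)
  Chunk 2: 'eca' (positions 3-5)
  Chunk 3: 'ach' (positions 6-8)
  Chunk 4: 'eh' (positions 9-10)
Total chunks: ceil(11 / 3) = 4

4


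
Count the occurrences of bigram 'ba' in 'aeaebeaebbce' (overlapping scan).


Scanning 'aeaebeaebbce' for bigram 'ba':
  Position 0: 'ae' -> no
  Position 1: 'ea' -> no
  Position 2: 'ae' -> no
  Position 3: 'eb' -> no
  Position 4: 'be' -> no
  Position 5: 'ea' -> no
  Position 6: 'ae' -> no
  Position 7: 'eb' -> no
  Position 8: 'bb' -> no
  Position 9: 'bc' -> no
  Position 10: 'ce' -> no
Total matches: 0

0


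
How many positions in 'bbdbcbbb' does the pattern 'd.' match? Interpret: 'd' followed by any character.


Pattern: d. means 'd' followed by any character.
Scanning 'bbdbcbbb' position-by-position:
  Pos 0: window 'bb' -> no
  Pos 1: window 'bd' -> no
  Pos 2: window 'db' -> MATCH
  Pos 3: window 'bc' -> no
  Pos 4: window 'cb' -> no
  Pos 5: window 'bb' -> no
  Pos 6: window 'bb' -> no
  Pos 7: window 'b' -> no
Total matches: 1

1


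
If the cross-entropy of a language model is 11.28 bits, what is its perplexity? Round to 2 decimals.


Perplexity formula: PP = 2^H
H = 11.28
PP = 2^11.28
Decompose: 2^11.28 = 2^11 * 2^0.28
2^11 = 2048, 2^0.28 ~ 1.2141949
PP ~ 2048 * 1.2141949 = 2486.6711552
Rounded to 2 decimals: 2486.67

2486.67


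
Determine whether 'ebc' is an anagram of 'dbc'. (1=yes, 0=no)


Sort characters of 'ebc': 'bce'
Sort characters of 'dbc': 'bcd'
Sorted forms differ -> they are NOT anagrams
Result: 0

0


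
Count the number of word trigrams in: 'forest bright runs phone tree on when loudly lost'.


Word trigrams from [9] words:
  Trigram 1: (forest bright runs)
  Trigram 2: (bright runs phone)
  Trigram 3: (runs phone tree)
  Trigram 4: (phone tree on)
  Trigram 5: (tree on when)
  Trigram 6: (on when loudly)
  Trigram 7: (when loudly lost)
Total word trigrams: 9 - 2 = 7

7


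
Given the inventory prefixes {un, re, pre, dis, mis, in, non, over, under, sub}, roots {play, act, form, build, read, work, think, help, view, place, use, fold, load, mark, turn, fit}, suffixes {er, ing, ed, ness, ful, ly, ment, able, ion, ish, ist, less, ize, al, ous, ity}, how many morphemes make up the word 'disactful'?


Segmenting 'disactful' against the inventory:
  'dis' -> prefix (morpheme 1)
  'act' -> root (morpheme 2)
  'ful' -> suffix (morpheme 3)
Total morphemes: 3

3


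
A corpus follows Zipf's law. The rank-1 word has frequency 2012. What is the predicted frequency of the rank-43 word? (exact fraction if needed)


Zipf's law: freq(rank) = f1 / rank
f1 = 2012, rank = 43
freq = 2012 / 43
GCD(2012, 43) = 1
Simplified: 2012/43

2012/43


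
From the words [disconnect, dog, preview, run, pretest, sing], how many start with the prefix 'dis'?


Checking each word for prefix 'dis':
  'disconnect' -> YES, starts with 'dis' (count: 1)
  'dog' -> no (count: 1)
  'preview' -> no (count: 1)
  'run' -> no (count: 1)
  'pretest' -> no (count: 1)
  'sing' -> no (count: 1)
Total with prefix 'dis': 1

1


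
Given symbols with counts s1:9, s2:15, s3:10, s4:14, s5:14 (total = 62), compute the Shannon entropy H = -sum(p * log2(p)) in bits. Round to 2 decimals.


Computing entropy H = -sum(p_i * log2(p_i)):
  s1: p = 9/62 = 0.1452, -p*log2(p) = 0.4042
  s2: p = 15/62 = 0.2419, -p*log2(p) = 0.4953
  s3: p = 10/62 = 0.1613, -p*log2(p) = 0.4246
  s4: p = 14/62 = 0.2258, -p*log2(p) = 0.4848
  s5: p = 14/62 = 0.2258, -p*log2(p) = 0.4848
H = sum of terms = 2.2937
Rounded to 2 decimals: 2.29

2.29


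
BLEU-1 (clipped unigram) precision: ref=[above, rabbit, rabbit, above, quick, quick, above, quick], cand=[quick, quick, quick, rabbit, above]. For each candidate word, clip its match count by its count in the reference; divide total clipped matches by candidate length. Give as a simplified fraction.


Reference word counts: {'above': 3, 'quick': 3, 'rabbit': 2}
Checking each candidate word (with clipping):
  'quick' -> in reference (ref count 3, used 1/3) -> match (matches: 1)
  'quick' -> in reference (ref count 3, used 2/3) -> match (matches: 2)
  'quick' -> in reference (ref count 3, used 3/3) -> match (matches: 3)
  'rabbit' -> in reference (ref count 2, used 1/2) -> match (matches: 4)
  'above' -> in reference (ref count 3, used 1/3) -> match (matches: 5)
Clipped matches: 5, Candidate length: 5
Precision = 5/5 = 1

1


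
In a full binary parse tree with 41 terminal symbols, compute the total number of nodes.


Leaf nodes (terminals): 41
Internal nodes = n - 1 = 41 - 1 = 40
Total = leaves + internal = 41 + 40 = 81

81


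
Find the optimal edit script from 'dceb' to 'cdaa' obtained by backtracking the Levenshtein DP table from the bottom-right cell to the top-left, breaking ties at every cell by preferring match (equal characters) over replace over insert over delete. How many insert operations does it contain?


Edit distance = 4. Backtracking from cell (4, 4) with preference match > replace > insert > delete,
then listing the resulting alignment 'dceb' -> 'cdaa' left to right:
  Step 1: replace d->c
  Step 2: replace c->d
  Step 3: replace e->a
  Step 4: replace b->a
Total insertions: 0

0


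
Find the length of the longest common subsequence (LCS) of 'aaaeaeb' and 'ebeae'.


DP table for LCS of 'aaaeaeb' and 'ebeae':
       e  b  e  a  e
    0  0  0  0  0  0
  a 0  0  0  0  1  1
  a 0  0  0  0  1  1
  a 0  0  0  0  1  1
  e 0  1  1  1  1  2
  a 0  1  1  1  2  2
  e 0  1  1  2  2  3
  b 0  1  2  2  2  3
LCS: 'eae'
LCS length = 3

3


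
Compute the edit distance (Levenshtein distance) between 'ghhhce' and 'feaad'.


Building DP table for s1='ghhhce' (len 6) and s2='feaad' (len 5):
       f  e  a  a  d
    0  1  2  3  4  5
  g 1  1  2  3  4  5
  h 2  2  2  3  4  5
  h 3  3  3  3  4  5
  h 4  4  4  4  4  5
  c 5  5  5  5  5  5
  e 6  6  5  6  6  6
Edit distance = dp[6][5] = 6

6


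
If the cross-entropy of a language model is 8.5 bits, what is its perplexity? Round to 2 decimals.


Perplexity formula: PP = 2^H
H = 8.5
PP = 2^8.5
Decompose: 2^8.5 = 2^8 * 2^0.5 = 2^8 * sqrt(2)
2^8 = 256, sqrt(2) ~ 1.4142136
PP ~ 256 * 1.4142136 = 362.0386816
Rounded to 2 decimals: 362.04

362.04


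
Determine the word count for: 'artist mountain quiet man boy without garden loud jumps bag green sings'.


Counting words by splitting on spaces:
  Word 1: 'artist'
  Word 2: 'mountain'
  Word 3: 'quiet'
  Word 4: 'man'
  Word 5: 'boy'
  Word 6: 'without'
  Word 7: 'garden'
  Word 8: 'loud'
  Word 9: 'jumps'
  Word 10: 'bag'
  Word 11: 'green'
  Word 12: 'sings'
Total words: 12

12


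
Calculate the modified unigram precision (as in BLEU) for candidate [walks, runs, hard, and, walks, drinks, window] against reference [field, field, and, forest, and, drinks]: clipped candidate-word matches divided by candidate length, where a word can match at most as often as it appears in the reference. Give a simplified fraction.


Reference word counts: {'and': 2, 'drinks': 1, 'field': 2, 'forest': 1}
Checking each candidate word (with clipping):
  'walks' -> not in reference -> no match (matches: 0)
  'runs' -> not in reference -> no match (matches: 0)
  'hard' -> not in reference -> no match (matches: 0)
  'and' -> in reference (ref count 2, used 1/2) -> match (matches: 1)
  'walks' -> not in reference -> no match (matches: 1)
  'drinks' -> in reference (ref count 1, used 1/1) -> match (matches: 2)
  'window' -> not in reference -> no match (matches: 2)
Clipped matches: 2, Candidate length: 7
Precision = 2/7

2/7


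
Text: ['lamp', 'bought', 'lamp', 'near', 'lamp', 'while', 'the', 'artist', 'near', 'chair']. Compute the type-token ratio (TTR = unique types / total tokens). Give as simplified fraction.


Tokens: 10
Unique types: ('artist', 'bought', 'chair', 'lamp', 'near', 'the', 'while') = 7
TTR = 7/10
Already in lowest terms.

7/10


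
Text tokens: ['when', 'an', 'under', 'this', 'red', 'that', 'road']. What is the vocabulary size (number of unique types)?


Listing all tokens and tracking unique types:
  Token 1: 'when' -> NEW (unique so far: 1)
  Token 2: 'an' -> NEW (unique so far: 2)
  Token 3: 'under' -> NEW (unique so far: 3)
  Token 4: 'this' -> NEW (unique so far: 4)
  Token 5: 'red' -> NEW (unique so far: 5)
  Token 6: 'that' -> NEW (unique so far: 6)
  Token 7: 'road' -> NEW (unique so far: 7)
Unique types: ('an', 'red', 'road', 'that', 'this', 'under', 'when')
Vocabulary size: 7

7


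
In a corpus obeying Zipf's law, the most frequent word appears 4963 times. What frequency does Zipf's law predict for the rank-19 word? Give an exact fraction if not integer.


Zipf's law: freq(rank) = f1 / rank
f1 = 4963, rank = 19
freq = 4963 / 19
GCD(4963, 19) = 1
Simplified: 4963/19

4963/19


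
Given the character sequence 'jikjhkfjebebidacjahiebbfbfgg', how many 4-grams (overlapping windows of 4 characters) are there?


String 'jikjhkfjebebidacjahiebbfbfgg' has length L = 28.
Number of overlapping n-grams = L - n + 1
Substituting: 28 - 4 + 1 = 25

25


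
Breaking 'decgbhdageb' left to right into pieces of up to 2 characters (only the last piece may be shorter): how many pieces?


'decgbhdageb' has 11 characters.
Chunking with max size 2:
  Chunk 1: 'de' (positions 0-1)
  Chunk 2: 'cg' (positions 2-3)
  Chunk 3: 'bh' (positions 4-5)
  Chunk 4: 'da' (positions 6-7)
  Chunk 5: 'ge' (positions 8-9)
  Chunk 6: 'b' (positions 10-10)
Total chunks: ceil(11 / 2) = 6

6


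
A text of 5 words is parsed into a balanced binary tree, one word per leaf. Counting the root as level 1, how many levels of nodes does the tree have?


In a balanced binary tree with n leaves the deepest leaf is ceil(log2(n)) edges below the root,
so counting node levels inclusive of root and leaves gives ceil(log2(n)) + 1 levels.
log2(5) = 2.3219
ceil(2.3219) = 3
levels = 3 + 1 = 4

4


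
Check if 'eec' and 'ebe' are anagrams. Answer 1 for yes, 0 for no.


Sort characters of 'eec': 'cee'
Sort characters of 'ebe': 'bee'
Sorted forms differ -> they are NOT anagrams
Result: 0

0


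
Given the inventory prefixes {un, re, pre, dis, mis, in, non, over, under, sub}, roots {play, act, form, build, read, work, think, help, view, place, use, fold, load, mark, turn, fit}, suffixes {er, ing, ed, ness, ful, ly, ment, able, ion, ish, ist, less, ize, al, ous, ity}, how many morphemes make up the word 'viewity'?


Segmenting 'viewity' against the inventory:
  'view' -> root (morpheme 1)
  'ity' -> suffix (morpheme 2)
Total morphemes: 2

2


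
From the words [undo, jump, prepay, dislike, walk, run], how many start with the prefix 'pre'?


Checking each word for prefix 'pre':
  'undo' -> no (count: 0)
  'jump' -> no (count: 0)
  'prepay' -> YES, starts with 'pre' (count: 1)
  'dislike' -> no (count: 1)
  'walk' -> no (count: 1)
  'run' -> no (count: 1)
Total with prefix 'pre': 1

1


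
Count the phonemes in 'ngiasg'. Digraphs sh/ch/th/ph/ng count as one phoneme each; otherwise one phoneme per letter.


Parsing 'ngiasg' greedily, digraphs first:
  'ng' -> digraph (1 consonant phoneme) (phonemes so far: 1)
  'i' -> vowel phoneme (phonemes so far: 2)
  'a' -> vowel phoneme (phonemes so far: 3)
  's' -> consonant phoneme (phonemes so far: 4)
  'g' -> consonant phoneme (phonemes so far: 5)
Total phonemes: 5

5


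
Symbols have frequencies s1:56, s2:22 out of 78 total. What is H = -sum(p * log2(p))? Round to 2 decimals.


Computing entropy H = -sum(p_i * log2(p_i)):
  s1: p = 56/78 = 0.7179, -p*log2(p) = 0.3432
  s2: p = 22/78 = 0.2821, -p*log2(p) = 0.5150
H = sum of terms = 0.8582
Rounded to 2 decimals: 0.86

0.86


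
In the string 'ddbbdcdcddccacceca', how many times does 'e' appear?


Scanning 'ddbbdcdcddccacceca' for 'e':
  Position 15: 'e' -> MATCH (count: 1)
Total occurrences of 'e': 1

1


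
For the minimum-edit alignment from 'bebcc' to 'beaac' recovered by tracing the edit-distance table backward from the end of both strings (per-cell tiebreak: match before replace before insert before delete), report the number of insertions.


Edit distance = 2. Backtracking from cell (5, 5) with preference match > replace > insert > delete,
then listing the resulting alignment 'bebcc' -> 'beaac' left to right:
  Step 1: keep 'b'
  Step 2: keep 'e'
  Step 3: replace b->a
  Step 4: replace c->a
  Step 5: keep 'c'
Total insertions: 0

0


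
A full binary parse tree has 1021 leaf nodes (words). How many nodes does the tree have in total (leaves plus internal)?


Leaf nodes (terminals): 1021
Internal nodes = n - 1 = 1021 - 1 = 1020
Total = leaves + internal = 1021 + 1020 = 2041

2041


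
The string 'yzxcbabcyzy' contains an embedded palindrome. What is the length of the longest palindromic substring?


Scanning 'yzxcbabcyzy' for palindromic substrings.
Substring at positions 3-7: 'cbabc'.
Check: reverse('cbabc') = 'cbabc' -> palindrome confirmed.
Neighbouring characters ('x' / 'y') break symmetry, so it cannot extend further.
No longer palindromic substring exists; longest length = 5

5


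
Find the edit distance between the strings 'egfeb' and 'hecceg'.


Building DP table for s1='egfeb' (len 5) and s2='hecceg' (len 6):
       h  e  c  c  e  g
    0  1  2  3  4  5  6
  e 1  1  1  2  3  4  5
  g 2  2  2  2  3  4  4
  f 3  3  3  3  3  4  5
  e 4  4  3  4  4  3  4
  b 5  5  4  4  5  4  4
Edit distance = dp[5][6] = 4

4


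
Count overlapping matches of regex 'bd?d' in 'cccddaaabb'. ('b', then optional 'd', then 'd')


Pattern: bd?d means 'b', then optional 'd', then 'd'.
Scanning 'cccddaaabb' position-by-position:
  Pos 0: window 'ccc' -> no
  Pos 1: window 'ccd' -> no
  Pos 2: window 'cdd' -> no
  Pos 3: window 'dda' -> no
  Pos 4: window 'daa' -> no
  Pos 5: window 'aaa' -> no
  Pos 6: window 'aab' -> no
  Pos 7: window 'abb' -> no
  Pos 8: window 'bb' -> no
  Pos 9: window 'b' -> no
Total matches: 0

0


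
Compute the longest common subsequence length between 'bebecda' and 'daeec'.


DP table for LCS of 'bebecda' and 'daeec':
       d  a  e  e  c
    0  0  0  0  0  0
  b 0  0  0  0  0  0
  e 0  0  0  1  1  1
  b 0  0  0  1  1  1
  e 0  0  0  1  2  2
  c 0  0  0  1  2  3
  d 0  1  1  1  2  3
  a 0  1  2  2  2  3
LCS: 'eec'
LCS length = 3

3


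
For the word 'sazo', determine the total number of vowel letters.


Scanning each character of 'sazo':
  Position 1: 's' -> consonant (running count: 0)
  Position 2: 'a' -> vowel (running count: 1)
  Position 3: 'z' -> consonant (running count: 1)
  Position 4: 'o' -> vowel (running count: 2)
Total vowels: 2

2


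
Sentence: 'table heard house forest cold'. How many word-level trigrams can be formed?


Word trigrams from [5] words:
  Trigram 1: (table heard house)
  Trigram 2: (heard house forest)
  Trigram 3: (house forest cold)
Total word trigrams: 5 - 2 = 3

3


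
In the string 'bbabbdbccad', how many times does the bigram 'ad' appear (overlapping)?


Scanning 'bbabbdbccad' for bigram 'ad':
  Position 0: 'bb' -> no
  Position 1: 'ba' -> no
  Position 2: 'ab' -> no
  Position 3: 'bb' -> no
  Position 4: 'bd' -> no
  Position 5: 'db' -> no
  Position 6: 'bc' -> no
  Position 7: 'cc' -> no
  Position 8: 'ca' -> no
  Position 9: 'ad' -> MATCH
Total matches: 1

1


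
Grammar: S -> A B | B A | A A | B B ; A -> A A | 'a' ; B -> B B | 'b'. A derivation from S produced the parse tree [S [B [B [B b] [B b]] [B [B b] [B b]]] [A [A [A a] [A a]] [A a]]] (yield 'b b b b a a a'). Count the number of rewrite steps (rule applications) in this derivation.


Every bracketed nonterminal node [X ...] in the tree is produced by exactly one rule application.
Reading the tree off as a leftmost derivation:
  Step 1: S  =>  B A   (applied S -> B A)
  Step 2: B A  =>  B B A   (applied B -> B B)
  Step 3: B B A  =>  B B B A   (applied B -> B B)
  Step 4: B B B A  =>  b B B A   (applied B -> b)
  Step 5: b B B A  =>  b b B A   (applied B -> b)
  Step 6: b b B A  =>  b b B B A   (applied B -> B B)
  Step 7: b b B B A  =>  b b b B A   (applied B -> b)
  Step 8: b b b B A  =>  b b b b A   (applied B -> b)
  Step 9: b b b b A  =>  b b b b A A   (applied A -> A A)
  Step 10: b b b b A A  =>  b b b b A A A   (applied A -> A A)
  Step 11: b b b b A A A  =>  b b b b a A A   (applied A -> a)
  Step 12: b b b b a A A  =>  b b b b a a A   (applied A -> a)
  Step 13: b b b b a a A  =>  b b b b a a a   (applied A -> a)
Final yield: b b b b a a a
Total rewrite steps: 13

13


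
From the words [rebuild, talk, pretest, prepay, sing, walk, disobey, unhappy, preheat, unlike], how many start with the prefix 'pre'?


Checking each word for prefix 'pre':
  'rebuild' -> no (count: 0)
  'talk' -> no (count: 0)
  'pretest' -> YES, starts with 'pre' (count: 1)
  'prepay' -> YES, starts with 'pre' (count: 2)
  'sing' -> no (count: 2)
  'walk' -> no (count: 2)
  'disobey' -> no (count: 2)
  'unhappy' -> no (count: 2)
  'preheat' -> YES, starts with 'pre' (count: 3)
  'unlike' -> no (count: 3)
Total with prefix 'pre': 3

3


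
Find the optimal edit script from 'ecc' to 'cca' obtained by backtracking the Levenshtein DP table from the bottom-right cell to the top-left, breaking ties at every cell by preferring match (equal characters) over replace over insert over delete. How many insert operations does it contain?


Edit distance = 2. Backtracking from cell (3, 3) with preference match > replace > insert > delete,
then listing the resulting alignment 'ecc' -> 'cca' left to right:
  Step 1: replace e->c
  Step 2: keep 'c'
  Step 3: replace c->a
Total insertions: 0

0


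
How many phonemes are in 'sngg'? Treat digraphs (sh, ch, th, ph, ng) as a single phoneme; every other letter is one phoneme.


Parsing 'sngg' greedily, digraphs first:
  's' -> consonant phoneme (phonemes so far: 1)
  'ng' -> digraph (1 consonant phoneme) (phonemes so far: 2)
  'g' -> consonant phoneme (phonemes so far: 3)
Total phonemes: 3

3


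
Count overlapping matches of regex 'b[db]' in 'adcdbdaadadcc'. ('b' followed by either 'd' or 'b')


Pattern: b[db] means 'b' followed by either 'd' or 'b'.
Scanning 'adcdbdaadadcc' position-by-position:
  Pos 0: window 'ad' -> no
  Pos 1: window 'dc' -> no
  Pos 2: window 'cd' -> no
  Pos 3: window 'db' -> no
  Pos 4: window 'bd' -> MATCH
  Pos 5: window 'da' -> no
  Pos 6: window 'aa' -> no
  Pos 7: window 'ad' -> no
  Pos 8: window 'da' -> no
  Pos 9: window 'ad' -> no
  Pos 10: window 'dc' -> no
  Pos 11: window 'cc' -> no
  Pos 12: window 'c' -> no
Total matches: 1

1


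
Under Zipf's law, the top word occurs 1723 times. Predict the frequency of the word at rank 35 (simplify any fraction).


Zipf's law: freq(rank) = f1 / rank
f1 = 1723, rank = 35
freq = 1723 / 35
GCD(1723, 35) = 1
Simplified: 1723/35

1723/35


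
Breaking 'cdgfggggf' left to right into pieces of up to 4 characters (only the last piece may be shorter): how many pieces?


'cdgfggggf' has 9 characters.
Chunking with max size 4:
  Chunk 1: 'cdgf' (positions 0-3)
  Chunk 2: 'gggg' (positions 4-7)
  Chunk 3: 'f' (positions 8-8)
Total chunks: ceil(9 / 4) = 3

3


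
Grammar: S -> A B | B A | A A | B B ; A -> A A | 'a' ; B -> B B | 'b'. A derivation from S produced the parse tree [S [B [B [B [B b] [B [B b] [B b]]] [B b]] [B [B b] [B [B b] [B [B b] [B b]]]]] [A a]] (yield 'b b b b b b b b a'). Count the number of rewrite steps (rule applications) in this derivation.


Every bracketed nonterminal node [X ...] in the tree is produced by exactly one rule application.
Reading the tree off as a leftmost derivation:
  Step 1: S  =>  B A   (applied S -> B A)
  Step 2: B A  =>  B B A   (applied B -> B B)
  Step 3: B B A  =>  B B B A   (applied B -> B B)
  Step 4: B B B A  =>  B B B B A   (applied B -> B B)
  Step 5: B B B B A  =>  b B B B A   (applied B -> b)
  Step 6: b B B B A  =>  b B B B B A   (applied B -> B B)
  Step 7: b B B B B A  =>  b b B B B A   (applied B -> b)
  Step 8: b b B B B A  =>  b b b B B A   (applied B -> b)
  Step 9: b b b B B A  =>  b b b b B A   (applied B -> b)
  Step 10: b b b b B A  =>  b b b b B B A   (applied B -> B B)
  Step 11: b b b b B B A  =>  b b b b b B A   (applied B -> b)
  Step 12: b b b b b B A  =>  b b b b b B B A   (applied B -> B B)
  Step 13: b b b b b B B A  =>  b b b b b b B A   (applied B -> b)
  Step 14: b b b b b b B A  =>  b b b b b b B B A   (applied B -> B B)
  Step 15: b b b b b b B B A  =>  b b b b b b b B A   (applied B -> b)
  Step 16: b b b b b b b B A  =>  b b b b b b b b A   (applied B -> b)
  Step 17: b b b b b b b b A  =>  b b b b b b b b a   (applied A -> a)
Final yield: b b b b b b b b a
Total rewrite steps: 17

17


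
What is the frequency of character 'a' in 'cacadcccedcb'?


Scanning 'cacadcccedcb' for 'a':
  Position 1: 'a' -> MATCH (count: 1)
  Position 3: 'a' -> MATCH (count: 2)
Total occurrences of 'a': 2

2


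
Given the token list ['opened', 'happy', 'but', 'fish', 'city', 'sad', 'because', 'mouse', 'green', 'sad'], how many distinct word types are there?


Listing all tokens and tracking unique types:
  Token 1: 'opened' -> NEW (unique so far: 1)
  Token 2: 'happy' -> NEW (unique so far: 2)
  Token 3: 'but' -> NEW (unique so far: 3)
  Token 4: 'fish' -> NEW (unique so far: 4)
  Token 5: 'city' -> NEW (unique so far: 5)
  Token 6: 'sad' -> NEW (unique so far: 6)
  Token 7: 'because' -> NEW (unique so far: 7)
  Token 8: 'mouse' -> NEW (unique so far: 8)
  Token 9: 'green' -> NEW (unique so far: 9)
  Token 10: 'sad' -> duplicate (unique so far: 9)
Unique types: ('because', 'but', 'city', 'fish', 'green', 'happy', 'mouse', 'opened', 'sad')
Vocabulary size: 9

9


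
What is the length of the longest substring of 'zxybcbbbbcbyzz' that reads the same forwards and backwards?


Scanning 'zxybcbbbbcbyzz' for palindromic substrings.
Substring at positions 2-11: 'ybcbbbbcby'.
Check: reverse('ybcbbbbcby') = 'ybcbbbbcby' -> palindrome confirmed.
Neighbouring characters ('x' / 'z') break symmetry, so it cannot extend further.
No longer palindromic substring exists; longest length = 10

10


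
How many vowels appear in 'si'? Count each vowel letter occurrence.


Scanning each character of 'si':
  Position 1: 's' -> consonant (running count: 0)
  Position 2: 'i' -> vowel (running count: 1)
Total vowels: 1

1


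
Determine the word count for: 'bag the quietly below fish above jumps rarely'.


Counting words by splitting on spaces:
  Word 1: 'bag'
  Word 2: 'the'
  Word 3: 'quietly'
  Word 4: 'below'
  Word 5: 'fish'
  Word 6: 'above'
  Word 7: 'jumps'
  Word 8: 'rarely'
Total words: 8

8


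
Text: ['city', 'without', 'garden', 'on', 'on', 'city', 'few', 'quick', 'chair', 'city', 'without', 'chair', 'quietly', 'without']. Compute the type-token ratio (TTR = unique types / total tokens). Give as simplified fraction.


Tokens: 14
Unique types: ('chair', 'city', 'few', 'garden', 'on', 'quick', 'quietly', 'without') = 8
TTR = 8/14
Simplify: divide both by 2 -> 4/7
TTR = 4/7

4/7


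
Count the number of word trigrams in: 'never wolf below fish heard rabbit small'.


Word trigrams from [7] words:
  Trigram 1: (never wolf below)
  Trigram 2: (wolf below fish)
  Trigram 3: (below fish heard)
  Trigram 4: (fish heard rabbit)
  Trigram 5: (heard rabbit small)
Total word trigrams: 7 - 2 = 5

5


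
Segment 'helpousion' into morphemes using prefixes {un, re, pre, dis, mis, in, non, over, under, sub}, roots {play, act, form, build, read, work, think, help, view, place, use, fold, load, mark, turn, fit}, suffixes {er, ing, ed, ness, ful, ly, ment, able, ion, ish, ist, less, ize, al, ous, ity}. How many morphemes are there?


Segmenting 'helpousion' against the inventory:
  'help' -> root (morpheme 1)
  'ous' -> suffix (morpheme 2)
  'ion' -> suffix (morpheme 3)
Total morphemes: 3

3


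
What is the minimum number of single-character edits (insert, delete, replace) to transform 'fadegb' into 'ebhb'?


Building DP table for s1='fadegb' (len 6) and s2='ebhb' (len 4):
       e  b  h  b
    0  1  2  3  4
  f 1  1  2  3  4
  a 2  2  2  3  4
  d 3  3  3  3  4
  e 4  3  4  4  4
  g 5  4  4  5  5
  b 6  5  4  5  5
Edit distance = dp[6][4] = 5

5


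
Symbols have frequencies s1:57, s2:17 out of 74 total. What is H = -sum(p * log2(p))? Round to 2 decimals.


Computing entropy H = -sum(p_i * log2(p_i)):
  s1: p = 57/74 = 0.7703, -p*log2(p) = 0.2901
  s2: p = 17/74 = 0.2297, -p*log2(p) = 0.4875
H = sum of terms = 0.7776
Rounded to 2 decimals: 0.78

0.78


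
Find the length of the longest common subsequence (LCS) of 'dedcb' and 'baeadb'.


DP table for LCS of 'dedcb' and 'baeadb':
       b  a  e  a  d  b
    0  0  0  0  0  0  0
  d 0  0  0  0  0  1  1
  e 0  0  0  1  1  1  1
  d 0  0  0  1  1  2  2
  c 0  0  0  1  1  2  2
  b 0  1  1  1  1  2  3
LCS: 'edb'
LCS length = 3

3


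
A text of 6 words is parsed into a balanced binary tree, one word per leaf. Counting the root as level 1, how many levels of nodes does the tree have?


In a balanced binary tree with n leaves the deepest leaf is ceil(log2(n)) edges below the root,
so counting node levels inclusive of root and leaves gives ceil(log2(n)) + 1 levels.
log2(6) = 2.5850
ceil(2.5850) = 3
levels = 3 + 1 = 4

4
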